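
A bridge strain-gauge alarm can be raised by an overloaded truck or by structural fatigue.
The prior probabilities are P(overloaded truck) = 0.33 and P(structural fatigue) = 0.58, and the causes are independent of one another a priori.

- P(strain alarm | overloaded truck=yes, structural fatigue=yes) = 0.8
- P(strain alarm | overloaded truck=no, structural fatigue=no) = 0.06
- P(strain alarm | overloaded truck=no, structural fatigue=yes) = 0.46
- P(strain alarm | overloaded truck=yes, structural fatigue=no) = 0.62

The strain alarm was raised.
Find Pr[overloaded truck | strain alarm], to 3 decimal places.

For the numerator, keep only overloaded truck=true terms: 0.085932 + 0.153120 = 0.239052
Normalizer over all consistent configurations: 0.06×0.67×0.42 + 0.46×0.67×0.58 + 0.62×0.33×0.42 + 0.8×0.33×0.58 = 0.434692
P(overloaded truck | strain alarm) = 0.239052/0.434692 ≈ 0.550

Pr[overloaded truck | strain alarm] ≈ 0.550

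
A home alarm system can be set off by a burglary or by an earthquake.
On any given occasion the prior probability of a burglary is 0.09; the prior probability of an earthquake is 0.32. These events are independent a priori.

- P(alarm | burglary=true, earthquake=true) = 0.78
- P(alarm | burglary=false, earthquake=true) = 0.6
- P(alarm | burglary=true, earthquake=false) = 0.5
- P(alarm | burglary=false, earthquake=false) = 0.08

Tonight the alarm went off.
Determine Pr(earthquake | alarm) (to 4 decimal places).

Pr(earthquake | alarm) ≈ 0.7111

Numerator (weight on configurations with earthquake): 0.174720 + 0.022464 = 0.197184
Denominator P(alarm): 0.08*0.91*0.68 + 0.6*0.91*0.32 + 0.5*0.09*0.68 + 0.78*0.09*0.32 = 0.277288
Posterior = 0.197184 / 0.277288 ≈ 0.7111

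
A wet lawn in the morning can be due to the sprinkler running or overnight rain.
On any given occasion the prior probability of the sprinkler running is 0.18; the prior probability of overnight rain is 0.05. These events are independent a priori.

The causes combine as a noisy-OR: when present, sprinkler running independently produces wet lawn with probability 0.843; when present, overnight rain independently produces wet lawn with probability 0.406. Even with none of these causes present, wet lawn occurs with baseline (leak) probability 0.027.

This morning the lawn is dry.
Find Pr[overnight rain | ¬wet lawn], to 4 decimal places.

Pr[overnight rain | ¬wet lawn] ≈ 0.0303

Under noisy-OR, P(wet lawn | causes) = 1 − (1−0.027)·∏(1−qᵢ) over the active causes.
For the numerator, keep only overnight rain=true terms: 0.023696 + 0.000817 = 0.024513
Denominator P(¬wet lawn): 0.973×0.82×0.95 + 0.577962×0.82×0.05 + 0.152761×0.18×0.95 + 0.09074×0.18×0.05 = 0.808602
Posterior = 0.024513 / 0.808602 ≈ 0.0303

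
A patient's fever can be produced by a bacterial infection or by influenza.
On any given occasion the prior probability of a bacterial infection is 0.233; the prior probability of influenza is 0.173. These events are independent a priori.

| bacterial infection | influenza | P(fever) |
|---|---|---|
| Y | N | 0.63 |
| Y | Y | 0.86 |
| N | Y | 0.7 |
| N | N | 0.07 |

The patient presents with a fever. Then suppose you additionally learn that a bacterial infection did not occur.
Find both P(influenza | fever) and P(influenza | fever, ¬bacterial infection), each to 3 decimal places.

P(influenza | fever) ≈ 0.435; P(influenza | fever, ¬bacterial infection) ≈ 0.677

P(fever) = 0.07×0.767×0.827 + 0.7×0.767×0.173 + 0.63×0.233×0.827 + 0.86×0.233×0.173 = 0.044402 + 0.092884 + 0.121395 + 0.034666 = 0.293347
The influenza-present share is 0.092884 + 0.034666 = 0.127550.
P(influenza | fever) = 0.127550 / 0.293347 ≈ 0.435

With the extra evidence:
P(fever | ¬bacterial infection) = 0.07×0.827 + 0.7×0.173 = 0.057890 + 0.121100 = 0.178990
Restricting to configurations with influenza present: 0.7×0.173 = 0.121100.
P(influenza | fever, ¬bacterial infection) = 0.121100 / 0.178990 ≈ 0.677
With bacterial infection excluded, influenza must carry more of the explanatory weight for the fever.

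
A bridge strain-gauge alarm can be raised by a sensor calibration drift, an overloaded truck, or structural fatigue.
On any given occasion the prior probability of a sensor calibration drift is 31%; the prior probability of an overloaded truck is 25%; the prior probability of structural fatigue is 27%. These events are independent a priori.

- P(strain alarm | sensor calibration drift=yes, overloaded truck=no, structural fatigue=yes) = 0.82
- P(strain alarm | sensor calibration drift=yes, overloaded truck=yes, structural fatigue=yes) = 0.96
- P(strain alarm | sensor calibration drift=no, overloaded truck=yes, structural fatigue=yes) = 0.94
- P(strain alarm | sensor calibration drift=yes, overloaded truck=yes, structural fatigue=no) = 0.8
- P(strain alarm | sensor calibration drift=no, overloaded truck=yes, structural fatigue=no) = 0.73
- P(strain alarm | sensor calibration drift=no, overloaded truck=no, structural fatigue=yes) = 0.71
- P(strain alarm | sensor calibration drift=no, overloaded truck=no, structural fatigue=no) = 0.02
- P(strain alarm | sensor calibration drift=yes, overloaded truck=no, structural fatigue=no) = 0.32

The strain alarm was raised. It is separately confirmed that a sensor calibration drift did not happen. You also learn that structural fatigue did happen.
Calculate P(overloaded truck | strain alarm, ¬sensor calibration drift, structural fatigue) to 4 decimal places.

P(overloaded truck | strain alarm, ¬sensor calibration drift, structural fatigue) ≈ 0.3062

Sum P(strain alarm|·) weighted by the priors over both values of overloaded truck:
  P(strain alarm | ¬sensor calibration drift, structural fatigue) = 0.71×0.75 + 0.94×0.25
        = 0.532500 + 0.235000 = 0.767500
Keeping only the overloaded truck-present terms gives 0.235000, so
  P(overloaded truck | strain alarm, ¬sensor calibration drift, structural fatigue) = 0.235000 / 0.767500 ≈ 0.3062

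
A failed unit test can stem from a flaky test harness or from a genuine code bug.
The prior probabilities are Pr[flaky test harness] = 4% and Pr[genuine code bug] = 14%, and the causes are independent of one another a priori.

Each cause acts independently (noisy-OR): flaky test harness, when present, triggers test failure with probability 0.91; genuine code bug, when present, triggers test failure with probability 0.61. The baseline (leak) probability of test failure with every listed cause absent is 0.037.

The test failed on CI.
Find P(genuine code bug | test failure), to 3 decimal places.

P(genuine code bug | test failure) ≈ 0.590

Under noisy-OR, P(test failure | causes) = 1 − (1−0.037)·∏(1−qᵢ) over the active causes.
P(test failure) = 0.037·0.96·0.86 + 0.62443·0.96·0.14 + 0.91333·0.04·0.86 + 0.966199·0.04·0.14 = 0.030547 + 0.083923 + 0.031419 + 0.005411 = 0.151300
The genuine code bug-present share is 0.083923 + 0.005411 = 0.089334.
P(genuine code bug | test failure) = 0.089334 / 0.151300 ≈ 0.590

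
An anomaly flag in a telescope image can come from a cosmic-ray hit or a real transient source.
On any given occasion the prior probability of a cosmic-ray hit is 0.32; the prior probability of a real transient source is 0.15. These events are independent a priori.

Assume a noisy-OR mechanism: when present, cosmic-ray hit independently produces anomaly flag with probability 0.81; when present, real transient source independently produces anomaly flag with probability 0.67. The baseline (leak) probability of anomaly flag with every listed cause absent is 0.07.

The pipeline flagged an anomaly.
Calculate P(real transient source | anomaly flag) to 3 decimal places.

Under noisy-OR, P(anomaly flag | causes) = 1 − (1−0.07)·∏(1−qᵢ) over the active causes.
Sum P(anomaly flag|·) weighted by the priors over the 4 (cosmic-ray hit, real transient source) configurations:
  P(anomaly flag) = 0.07·0.68·0.85 + 0.6931·0.68·0.15 + 0.8233·0.32·0.85 + 0.941689·0.32·0.15
        = 0.040460 + 0.070696 + 0.223938 + 0.045201 = 0.380295
Configurations with real transient source contribute 0.115897, so
  P(real transient source | anomaly flag) = 0.115897 / 0.380295 ≈ 0.305

P(real transient source | anomaly flag) ≈ 0.305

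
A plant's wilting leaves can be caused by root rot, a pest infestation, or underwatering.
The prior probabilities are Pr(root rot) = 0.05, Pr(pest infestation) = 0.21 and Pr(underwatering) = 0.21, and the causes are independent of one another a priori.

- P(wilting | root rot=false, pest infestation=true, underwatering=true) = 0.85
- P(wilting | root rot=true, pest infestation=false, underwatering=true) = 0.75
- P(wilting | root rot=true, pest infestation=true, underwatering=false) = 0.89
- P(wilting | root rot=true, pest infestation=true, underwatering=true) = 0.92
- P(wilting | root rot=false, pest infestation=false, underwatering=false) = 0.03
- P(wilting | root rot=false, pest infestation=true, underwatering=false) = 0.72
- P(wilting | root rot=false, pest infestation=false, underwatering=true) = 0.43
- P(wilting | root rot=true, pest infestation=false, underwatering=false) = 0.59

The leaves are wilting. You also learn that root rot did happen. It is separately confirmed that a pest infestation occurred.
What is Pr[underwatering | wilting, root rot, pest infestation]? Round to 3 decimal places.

Pr[underwatering | wilting, root rot, pest infestation] ≈ 0.216

P(wilting | root rot, pest infestation) = 0.89×0.79 + 0.92×0.21 = 0.703100 + 0.193200 = 0.896300
The underwatering-present share is 0.92×0.21 = 0.193200.
Hence the posterior is 0.193200/0.896300 ≈ 0.216.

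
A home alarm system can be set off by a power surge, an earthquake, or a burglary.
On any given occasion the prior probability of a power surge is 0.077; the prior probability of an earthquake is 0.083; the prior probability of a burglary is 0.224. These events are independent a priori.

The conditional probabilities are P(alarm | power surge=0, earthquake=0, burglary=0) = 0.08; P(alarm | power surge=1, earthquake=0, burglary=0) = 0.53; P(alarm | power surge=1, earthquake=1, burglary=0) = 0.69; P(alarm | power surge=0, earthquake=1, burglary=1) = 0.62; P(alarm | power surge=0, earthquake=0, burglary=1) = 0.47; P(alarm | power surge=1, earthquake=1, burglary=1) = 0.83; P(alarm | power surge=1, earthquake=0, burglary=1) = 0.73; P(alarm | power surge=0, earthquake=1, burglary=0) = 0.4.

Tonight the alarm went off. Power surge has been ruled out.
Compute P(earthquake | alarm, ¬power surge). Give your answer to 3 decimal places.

For the numerator, keep only earthquake=true terms: 0.025763 + 0.011527 = 0.037290
Denominator P(alarm | ¬power surge): 0.08×0.917×0.776 + 0.47×0.917×0.224 + 0.4×0.083×0.776 + 0.62×0.083×0.224 = 0.190759
Posterior = 0.037290 / 0.190759 ≈ 0.195

P(earthquake | alarm, ¬power surge) ≈ 0.195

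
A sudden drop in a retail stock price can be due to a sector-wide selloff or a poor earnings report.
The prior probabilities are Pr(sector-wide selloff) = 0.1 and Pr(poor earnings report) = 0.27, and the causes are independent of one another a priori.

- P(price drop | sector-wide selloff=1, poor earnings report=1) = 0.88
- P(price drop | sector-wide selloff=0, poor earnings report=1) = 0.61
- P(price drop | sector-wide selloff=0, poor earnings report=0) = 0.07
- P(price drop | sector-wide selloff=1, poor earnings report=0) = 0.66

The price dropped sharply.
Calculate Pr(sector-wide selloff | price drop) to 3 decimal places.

Sum P(price drop|·) weighted by the priors over the 4 (sector-wide selloff, poor earnings report) configurations:
  P(price drop) = 0.07·0.9·0.73 + 0.61·0.9·0.27 + 0.66·0.1·0.73 + 0.88·0.1·0.27
        = 0.045990 + 0.148230 + 0.048180 + 0.023760 = 0.266160
Configurations with sector-wide selloff contribute 0.071940, so
  P(sector-wide selloff | price drop) = 0.071940 / 0.266160 ≈ 0.270

Pr(sector-wide selloff | price drop) ≈ 0.270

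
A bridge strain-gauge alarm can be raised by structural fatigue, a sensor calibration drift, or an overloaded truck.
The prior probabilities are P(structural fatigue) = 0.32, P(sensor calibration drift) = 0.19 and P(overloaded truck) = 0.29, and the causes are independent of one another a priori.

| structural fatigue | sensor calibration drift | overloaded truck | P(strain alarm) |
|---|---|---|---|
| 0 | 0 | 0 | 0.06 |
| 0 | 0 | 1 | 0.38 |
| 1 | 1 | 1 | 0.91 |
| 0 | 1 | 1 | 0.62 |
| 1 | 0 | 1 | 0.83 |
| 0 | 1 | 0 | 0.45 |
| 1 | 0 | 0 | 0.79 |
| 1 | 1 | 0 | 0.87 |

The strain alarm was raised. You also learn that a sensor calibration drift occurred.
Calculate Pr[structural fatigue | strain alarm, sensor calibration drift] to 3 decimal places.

Pr[structural fatigue | strain alarm, sensor calibration drift] ≈ 0.454

Numerator (weight on configurations with structural fatigue): 0.197664 + 0.084448 = 0.282112
The normalizing constant is 0.45·0.68·0.71 + 0.62·0.68·0.29 + 0.87·0.32·0.71 + 0.91·0.32·0.29 = 0.621636
P(structural fatigue | strain alarm, sensor calibration drift) = 0.282112/0.621636 ≈ 0.454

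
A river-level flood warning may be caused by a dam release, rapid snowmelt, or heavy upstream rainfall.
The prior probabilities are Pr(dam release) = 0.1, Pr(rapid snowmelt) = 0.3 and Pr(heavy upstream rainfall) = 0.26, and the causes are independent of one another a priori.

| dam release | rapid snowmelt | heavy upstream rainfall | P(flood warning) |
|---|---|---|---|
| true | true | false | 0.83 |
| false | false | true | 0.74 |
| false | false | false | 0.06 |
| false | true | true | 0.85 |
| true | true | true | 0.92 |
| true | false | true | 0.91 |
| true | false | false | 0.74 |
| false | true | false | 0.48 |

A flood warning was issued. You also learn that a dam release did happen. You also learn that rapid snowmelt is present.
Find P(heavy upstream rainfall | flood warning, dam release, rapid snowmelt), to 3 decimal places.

P(heavy upstream rainfall | flood warning, dam release, rapid snowmelt) ≈ 0.280

P(flood warning | dam release, rapid snowmelt) = 0.83·0.74 + 0.92·0.26 = 0.614200 + 0.239200 = 0.853400
Of this, 0.239200 comes from 0.92·0.26 (the heavy upstream rainfall=true cases).
So P(heavy upstream rainfall | flood warning, dam release, rapid snowmelt) = 0.239200/0.853400 ≈ 0.280.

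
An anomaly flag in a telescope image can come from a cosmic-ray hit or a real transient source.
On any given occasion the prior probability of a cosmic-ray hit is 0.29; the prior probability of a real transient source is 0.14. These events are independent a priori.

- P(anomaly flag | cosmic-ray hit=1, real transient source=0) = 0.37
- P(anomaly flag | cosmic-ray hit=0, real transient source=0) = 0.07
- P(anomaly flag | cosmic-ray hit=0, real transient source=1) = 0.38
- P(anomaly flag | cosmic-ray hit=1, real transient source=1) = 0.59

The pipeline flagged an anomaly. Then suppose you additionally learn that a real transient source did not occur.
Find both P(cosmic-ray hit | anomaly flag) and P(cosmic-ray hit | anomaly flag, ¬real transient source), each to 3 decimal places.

P(cosmic-ray hit | anomaly flag) ≈ 0.591; P(cosmic-ray hit | anomaly flag, ¬real transient source) ≈ 0.683

Enumerate the 4 (cosmic-ray hit, real transient source) configurations and weight by the priors:
  P(anomaly flag) = 0.07×0.71×0.86 + 0.38×0.71×0.14 + 0.37×0.29×0.86 + 0.59×0.29×0.14
        = 0.042742 + 0.037772 + 0.092278 + 0.023954 = 0.196746
Keeping only the cosmic-ray hit-present terms gives 0.116232, so
  P(cosmic-ray hit | anomaly flag) = 0.116232 / 0.196746 ≈ 0.591

Now also conditioning on real transient source≠true:
For the numerator, keep only cosmic-ray hit=true terms: 0.37×0.29 = 0.107300
The normalizing constant is 0.07×0.71 + 0.37×0.29 = 0.157000
P(cosmic-ray hit | anomaly flag, ¬real transient source) = 0.107300/0.157000 ≈ 0.683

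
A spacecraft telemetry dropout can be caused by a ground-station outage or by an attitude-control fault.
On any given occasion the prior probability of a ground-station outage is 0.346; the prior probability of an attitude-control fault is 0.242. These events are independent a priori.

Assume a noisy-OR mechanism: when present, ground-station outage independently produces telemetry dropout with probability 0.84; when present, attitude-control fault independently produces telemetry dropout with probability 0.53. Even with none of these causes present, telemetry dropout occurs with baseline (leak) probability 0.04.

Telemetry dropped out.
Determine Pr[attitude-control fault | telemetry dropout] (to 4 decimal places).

Under noisy-OR, P(telemetry dropout | causes) = 1 − (1−0.04)·∏(1−qᵢ) over the active causes.
By total probability over the 4 (ground-station outage, attitude-control fault) configurations:
  P(telemetry dropout) = 0.04*0.654*0.758 + 0.5488*0.654*0.242 + 0.8464*0.346*0.758 + 0.927808*0.346*0.242
        = 0.019829 + 0.086857 + 0.221984 + 0.077687 = 0.406357
Keeping only the attitude-control fault-present terms gives 0.164544, so
  P(attitude-control fault | telemetry dropout) = 0.164544 / 0.406357 ≈ 0.4049

Pr[attitude-control fault | telemetry dropout] ≈ 0.4049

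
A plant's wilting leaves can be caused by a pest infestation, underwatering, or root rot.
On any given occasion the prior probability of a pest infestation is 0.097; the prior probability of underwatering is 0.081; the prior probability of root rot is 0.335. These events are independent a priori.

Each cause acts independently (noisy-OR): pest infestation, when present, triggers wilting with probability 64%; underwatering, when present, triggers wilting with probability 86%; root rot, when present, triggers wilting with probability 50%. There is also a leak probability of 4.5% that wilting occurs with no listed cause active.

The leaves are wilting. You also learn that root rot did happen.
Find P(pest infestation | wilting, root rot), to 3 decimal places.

Under noisy-OR, P(wilting | causes) = 1 − (1−0.045)·∏(1−qᵢ) over the active causes.
Weight on pest infestation=true, given the evidence: 0.073819 + 0.007668 = 0.081487
Normalizer over all consistent configurations: 0.5225·0.903·0.919 + 0.93315·0.903·0.081 + 0.8281·0.097·0.919 + 0.975934·0.097·0.081 = 0.583340
Posterior = 0.081487 / 0.583340 ≈ 0.140

P(pest infestation | wilting, root rot) ≈ 0.140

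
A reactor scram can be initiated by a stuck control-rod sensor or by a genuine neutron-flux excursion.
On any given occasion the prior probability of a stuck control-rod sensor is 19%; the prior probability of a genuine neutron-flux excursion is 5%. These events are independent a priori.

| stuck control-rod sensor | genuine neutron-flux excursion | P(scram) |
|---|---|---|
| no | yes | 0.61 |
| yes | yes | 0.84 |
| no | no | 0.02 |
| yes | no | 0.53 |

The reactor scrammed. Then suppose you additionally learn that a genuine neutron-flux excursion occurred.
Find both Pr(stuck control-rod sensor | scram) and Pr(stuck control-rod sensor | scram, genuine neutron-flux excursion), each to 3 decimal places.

Pr(stuck control-rod sensor | scram) ≈ 0.721; Pr(stuck control-rod sensor | scram, genuine neutron-flux excursion) ≈ 0.244

Weight on stuck control-rod sensor=true, given the evidence: 0.095665 + 0.007980 = 0.103645
Denominator P(scram): 0.02*0.81*0.95 + 0.61*0.81*0.05 + 0.53*0.19*0.95 + 0.84*0.19*0.05 = 0.143740
P(stuck control-rod sensor | scram) = 0.103645/0.143740 ≈ 0.721

Now condition on the additional information:
Numerator (weight on configurations with stuck control-rod sensor): 0.84·0.19 = 0.159600
Normalizer over all consistent configurations: 0.61·0.81 + 0.84·0.19 = 0.653700
P(stuck control-rod sensor | scram, genuine neutron-flux excursion) = 0.159600/0.653700 ≈ 0.244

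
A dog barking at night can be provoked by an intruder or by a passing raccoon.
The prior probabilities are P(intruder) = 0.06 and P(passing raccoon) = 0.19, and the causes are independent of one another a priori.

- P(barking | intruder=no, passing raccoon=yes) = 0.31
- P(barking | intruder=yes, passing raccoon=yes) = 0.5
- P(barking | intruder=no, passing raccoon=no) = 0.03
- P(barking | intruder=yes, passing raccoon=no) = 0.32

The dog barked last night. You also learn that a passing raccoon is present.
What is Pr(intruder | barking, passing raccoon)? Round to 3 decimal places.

Pr(intruder | barking, passing raccoon) ≈ 0.093

By total probability over both values of intruder:
  P(barking | passing raccoon) = 0.31·0.94 + 0.5·0.06
        = 0.291400 + 0.030000 = 0.321400
Keeping only the intruder-present terms gives 0.030000, so
  P(intruder | barking, passing raccoon) = 0.030000 / 0.321400 ≈ 0.093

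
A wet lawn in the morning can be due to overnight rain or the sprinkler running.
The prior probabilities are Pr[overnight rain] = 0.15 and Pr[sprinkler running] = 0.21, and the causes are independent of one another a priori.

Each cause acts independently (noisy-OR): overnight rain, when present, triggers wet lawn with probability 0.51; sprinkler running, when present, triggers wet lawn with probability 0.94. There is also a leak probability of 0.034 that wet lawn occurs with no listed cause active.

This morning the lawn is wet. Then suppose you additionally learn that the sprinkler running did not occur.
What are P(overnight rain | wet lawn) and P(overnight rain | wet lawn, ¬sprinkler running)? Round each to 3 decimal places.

Under noisy-OR, P(wet lawn | causes) = 1 − (1−0.034)·∏(1−qᵢ) over the active causes.
Enumerate the 4 (overnight rain, sprinkler running) configurations and weight by the priors:
  P(wet lawn) = 0.034×0.85×0.79 + 0.94204×0.85×0.21 + 0.52666×0.15×0.79 + 0.9716×0.15×0.21
        = 0.022831 + 0.168154 + 0.062409 + 0.030605 = 0.283999
Configurations with overnight rain contribute 0.093014, so
  P(overnight rain | wet lawn) = 0.093014 / 0.283999 ≈ 0.328

Now condition on the additional information:
P(wet lawn | ¬sprinkler running) = 0.034·0.85 + 0.52666·0.15 = 0.028900 + 0.078999 = 0.107899
Of this, 0.078999 comes from 0.52666·0.15 (the overnight rain=true cases).
So P(overnight rain | wet lawn, ¬sprinkler running) = 0.078999/0.107899 ≈ 0.732.

P(overnight rain | wet lawn) ≈ 0.328; P(overnight rain | wet lawn, ¬sprinkler running) ≈ 0.732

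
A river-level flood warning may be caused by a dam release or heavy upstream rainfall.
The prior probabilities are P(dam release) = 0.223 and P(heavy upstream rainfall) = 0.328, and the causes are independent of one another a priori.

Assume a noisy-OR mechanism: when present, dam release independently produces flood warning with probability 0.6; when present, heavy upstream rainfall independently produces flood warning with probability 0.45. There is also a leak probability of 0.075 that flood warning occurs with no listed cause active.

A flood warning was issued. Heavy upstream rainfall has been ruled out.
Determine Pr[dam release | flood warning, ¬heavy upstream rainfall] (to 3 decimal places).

Under noisy-OR, P(flood warning | causes) = 1 − (1−0.075)·∏(1−qᵢ) over the active causes.
By total probability over both values of dam release:
  P(flood warning | ¬heavy upstream rainfall) = 0.075·0.777 + 0.63·0.223
        = 0.058275 + 0.140490 = 0.198765
The terms with dam release present sum to 0.140490, so
  P(dam release | flood warning, ¬heavy upstream rainfall) = 0.140490 / 0.198765 ≈ 0.707

Pr[dam release | flood warning, ¬heavy upstream rainfall] ≈ 0.707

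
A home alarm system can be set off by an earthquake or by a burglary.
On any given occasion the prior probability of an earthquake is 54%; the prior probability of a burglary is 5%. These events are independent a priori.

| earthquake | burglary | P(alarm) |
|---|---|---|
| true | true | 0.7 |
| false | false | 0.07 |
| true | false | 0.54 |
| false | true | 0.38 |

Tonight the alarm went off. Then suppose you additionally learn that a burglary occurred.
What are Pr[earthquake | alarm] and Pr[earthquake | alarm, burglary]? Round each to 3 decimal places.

P(alarm) = 0.07×0.46×0.95 + 0.38×0.46×0.05 + 0.54×0.54×0.95 + 0.7×0.54×0.05 = 0.030590 + 0.008740 + 0.277020 + 0.018900 = 0.335250
Of this, 0.295920 comes from 0.277020 + 0.018900 (the earthquake=true cases).
So P(earthquake | alarm) = 0.295920/0.335250 ≈ 0.883.

Now also conditioning on burglary=true:
P(alarm | burglary) = 0.38×0.46 + 0.7×0.54 = 0.174800 + 0.378000 = 0.552800
The earthquake-present share is 0.7×0.54 = 0.378000.
Hence the posterior is 0.378000/0.552800 ≈ 0.684.
This is intercausal reasoning (explaining away): once burglary accounts for the alarm, earthquake becomes less likely.

Pr[earthquake | alarm] ≈ 0.883; Pr[earthquake | alarm, burglary] ≈ 0.684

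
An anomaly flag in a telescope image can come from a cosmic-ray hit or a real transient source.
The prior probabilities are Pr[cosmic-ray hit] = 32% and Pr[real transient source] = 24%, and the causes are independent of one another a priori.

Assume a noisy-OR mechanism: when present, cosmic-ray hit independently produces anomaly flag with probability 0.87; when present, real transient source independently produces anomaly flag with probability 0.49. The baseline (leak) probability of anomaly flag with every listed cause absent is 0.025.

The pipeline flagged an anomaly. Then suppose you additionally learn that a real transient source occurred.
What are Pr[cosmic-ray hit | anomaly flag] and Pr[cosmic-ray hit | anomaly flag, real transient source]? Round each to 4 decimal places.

Under noisy-OR, P(anomaly flag | causes) = 1 − (1−0.025)·∏(1−qᵢ) over the active causes.
P(anomaly flag) = 0.025*0.68*0.76 + 0.50275*0.68*0.24 + 0.87325*0.32*0.76 + 0.935357*0.32*0.24 = 0.012920 + 0.082049 + 0.212374 + 0.071835 = 0.379178
Restricting to configurations with cosmic-ray hit present: 0.212374 + 0.071835 = 0.284209.
P(cosmic-ray hit | anomaly flag) = 0.284209 / 0.379178 ≈ 0.7495

Now also conditioning on real transient source=true:
P(anomaly flag | real transient source) = 0.50275·0.68 + 0.935357·0.32 = 0.341870 + 0.299314 = 0.641184
Restricting to configurations with cosmic-ray hit present: 0.935357·0.32 = 0.299314.
P(cosmic-ray hit | anomaly flag, real transient source) = 0.299314 / 0.641184 ≈ 0.4668
— real transient source explains away the evidence for cosmic-ray hit.

Pr[cosmic-ray hit | anomaly flag] ≈ 0.7495; Pr[cosmic-ray hit | anomaly flag, real transient source] ≈ 0.4668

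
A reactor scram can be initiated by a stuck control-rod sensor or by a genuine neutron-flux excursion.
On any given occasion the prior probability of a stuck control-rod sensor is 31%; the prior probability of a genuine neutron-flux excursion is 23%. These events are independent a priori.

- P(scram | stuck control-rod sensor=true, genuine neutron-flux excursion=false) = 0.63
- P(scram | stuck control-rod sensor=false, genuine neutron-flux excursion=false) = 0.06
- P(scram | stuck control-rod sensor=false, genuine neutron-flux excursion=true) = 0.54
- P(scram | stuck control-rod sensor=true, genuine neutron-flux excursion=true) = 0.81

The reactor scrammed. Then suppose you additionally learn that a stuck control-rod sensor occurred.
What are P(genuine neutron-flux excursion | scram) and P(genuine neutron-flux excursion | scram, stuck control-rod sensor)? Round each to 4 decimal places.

By total probability over the 4 (stuck control-rod sensor, genuine neutron-flux excursion) configurations:
  P(scram) = 0.06×0.69×0.77 + 0.54×0.69×0.23 + 0.63×0.31×0.77 + 0.81×0.31×0.23
        = 0.031878 + 0.085698 + 0.150381 + 0.057753 = 0.325710
Keeping only the genuine neutron-flux excursion-present terms gives 0.143451, so
  P(genuine neutron-flux excursion | scram) = 0.143451 / 0.325710 ≈ 0.4404

With the extra evidence:
P(scram | stuck control-rod sensor) = 0.63×0.77 + 0.81×0.23 = 0.485100 + 0.186300 = 0.671400
Of this, 0.186300 comes from 0.81×0.23 (the genuine neutron-flux excursion=true cases).
So P(genuine neutron-flux excursion | scram, stuck control-rod sensor) = 0.186300/0.671400 ≈ 0.2775.
This is intercausal reasoning (explaining away): once stuck control-rod sensor accounts for the scram, genuine neutron-flux excursion becomes less likely.

P(genuine neutron-flux excursion | scram) ≈ 0.4404; P(genuine neutron-flux excursion | scram, stuck control-rod sensor) ≈ 0.2775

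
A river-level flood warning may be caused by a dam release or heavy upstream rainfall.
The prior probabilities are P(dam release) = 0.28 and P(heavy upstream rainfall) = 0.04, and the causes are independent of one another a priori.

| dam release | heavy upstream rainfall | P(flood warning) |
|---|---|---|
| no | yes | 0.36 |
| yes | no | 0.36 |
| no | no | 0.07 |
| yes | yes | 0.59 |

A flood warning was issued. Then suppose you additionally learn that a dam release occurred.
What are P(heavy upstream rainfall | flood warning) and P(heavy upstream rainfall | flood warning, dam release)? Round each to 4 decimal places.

P(flood warning) = 0.07*0.72*0.96 + 0.36*0.72*0.04 + 0.36*0.28*0.96 + 0.59*0.28*0.04 = 0.048384 + 0.010368 + 0.096768 + 0.006608 = 0.162128
Restricting to configurations with heavy upstream rainfall present: 0.010368 + 0.006608 = 0.016976.
Hence the posterior is 0.016976/0.162128 ≈ 0.1047.

With the extra evidence:
For the numerator, keep only heavy upstream rainfall=true terms: 0.59×0.04 = 0.023600
Normalizer over all consistent configurations: 0.36×0.96 + 0.59×0.04 = 0.369200
P(heavy upstream rainfall | flood warning, dam release) = 0.023600/0.369200 ≈ 0.0639

P(heavy upstream rainfall | flood warning) ≈ 0.1047; P(heavy upstream rainfall | flood warning, dam release) ≈ 0.0639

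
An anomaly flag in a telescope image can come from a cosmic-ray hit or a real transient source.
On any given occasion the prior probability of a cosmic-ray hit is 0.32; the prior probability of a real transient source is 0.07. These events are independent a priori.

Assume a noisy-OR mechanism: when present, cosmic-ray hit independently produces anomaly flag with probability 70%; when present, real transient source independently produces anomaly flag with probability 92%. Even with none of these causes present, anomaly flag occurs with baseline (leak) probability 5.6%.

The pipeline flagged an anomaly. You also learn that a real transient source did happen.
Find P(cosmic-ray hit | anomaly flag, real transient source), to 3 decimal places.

P(cosmic-ray hit | anomaly flag, real transient source) ≈ 0.332

Under noisy-OR, P(anomaly flag | causes) = 1 − (1−0.056)·∏(1−qᵢ) over the active causes.
Enumerate both values of cosmic-ray hit and weight by the priors:
  P(anomaly flag | real transient source) = 0.92448*0.68 + 0.977344*0.32
        = 0.628646 + 0.312750 = 0.941396
Configurations with cosmic-ray hit contribute 0.312750, so
  P(cosmic-ray hit | anomaly flag, real transient source) = 0.312750 / 0.941396 ≈ 0.332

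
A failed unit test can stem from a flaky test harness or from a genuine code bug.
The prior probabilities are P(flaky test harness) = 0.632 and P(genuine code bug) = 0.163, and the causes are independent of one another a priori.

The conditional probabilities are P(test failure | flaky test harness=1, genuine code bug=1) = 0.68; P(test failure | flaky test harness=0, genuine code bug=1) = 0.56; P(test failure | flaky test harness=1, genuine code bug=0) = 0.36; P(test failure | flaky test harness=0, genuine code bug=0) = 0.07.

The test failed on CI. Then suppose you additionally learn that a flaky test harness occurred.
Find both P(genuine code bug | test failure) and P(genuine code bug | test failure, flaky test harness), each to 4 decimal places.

P(test failure) = 0.07*0.368*0.837 + 0.56*0.368*0.163 + 0.36*0.632*0.837 + 0.68*0.632*0.163 = 0.021561 + 0.033591 + 0.190434 + 0.070051 = 0.315637
Of this, 0.103642 comes from 0.033591 + 0.070051 (the genuine code bug=true cases).
Hence the posterior is 0.103642/0.315637 ≈ 0.3284.

Now condition on the additional information:
For the numerator, keep only genuine code bug=true terms: 0.68×0.163 = 0.110840
The normalizing constant is 0.36×0.837 + 0.68×0.163 = 0.412160
Posterior = 0.110840 / 0.412160 ≈ 0.2689

P(genuine code bug | test failure) ≈ 0.3284; P(genuine code bug | test failure, flaky test harness) ≈ 0.2689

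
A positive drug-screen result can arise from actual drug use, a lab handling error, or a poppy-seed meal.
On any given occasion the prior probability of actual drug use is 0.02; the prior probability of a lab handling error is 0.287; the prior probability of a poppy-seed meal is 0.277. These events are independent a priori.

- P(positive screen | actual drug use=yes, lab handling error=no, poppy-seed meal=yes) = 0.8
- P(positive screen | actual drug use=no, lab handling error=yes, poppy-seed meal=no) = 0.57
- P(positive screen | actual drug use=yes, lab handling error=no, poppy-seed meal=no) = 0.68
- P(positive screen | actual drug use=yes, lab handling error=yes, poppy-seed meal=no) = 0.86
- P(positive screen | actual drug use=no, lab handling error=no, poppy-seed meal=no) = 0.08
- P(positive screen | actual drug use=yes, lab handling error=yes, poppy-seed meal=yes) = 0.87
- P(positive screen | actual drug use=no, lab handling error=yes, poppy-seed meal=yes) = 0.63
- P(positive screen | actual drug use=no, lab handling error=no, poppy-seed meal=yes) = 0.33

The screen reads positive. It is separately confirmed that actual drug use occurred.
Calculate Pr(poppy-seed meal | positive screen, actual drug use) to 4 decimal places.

For the numerator, keep only poppy-seed meal=true terms: 0.158001 + 0.069164 = 0.227165
The normalizing constant is 0.68·0.713·0.723 + 0.8·0.713·0.277 + 0.86·0.287·0.723 + 0.87·0.287·0.277 = 0.756155
P(poppy-seed meal | positive screen, actual drug use) = 0.227165/0.756155 ≈ 0.3004

Pr(poppy-seed meal | positive screen, actual drug use) ≈ 0.3004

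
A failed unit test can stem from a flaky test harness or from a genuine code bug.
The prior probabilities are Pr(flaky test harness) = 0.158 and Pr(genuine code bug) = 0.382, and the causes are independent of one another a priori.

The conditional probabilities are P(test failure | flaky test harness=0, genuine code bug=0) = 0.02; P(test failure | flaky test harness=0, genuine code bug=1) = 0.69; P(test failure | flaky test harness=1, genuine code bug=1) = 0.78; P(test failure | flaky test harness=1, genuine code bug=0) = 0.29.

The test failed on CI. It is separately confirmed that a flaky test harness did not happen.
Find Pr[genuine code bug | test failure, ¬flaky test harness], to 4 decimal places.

P(test failure | ¬flaky test harness) = 0.02*0.618 + 0.69*0.382 = 0.012360 + 0.263580 = 0.275940
Of this, 0.263580 comes from 0.69*0.382 (the genuine code bug=true cases).
P(genuine code bug | test failure, ¬flaky test harness) = 0.263580 / 0.275940 ≈ 0.9552

Pr[genuine code bug | test failure, ¬flaky test harness] ≈ 0.9552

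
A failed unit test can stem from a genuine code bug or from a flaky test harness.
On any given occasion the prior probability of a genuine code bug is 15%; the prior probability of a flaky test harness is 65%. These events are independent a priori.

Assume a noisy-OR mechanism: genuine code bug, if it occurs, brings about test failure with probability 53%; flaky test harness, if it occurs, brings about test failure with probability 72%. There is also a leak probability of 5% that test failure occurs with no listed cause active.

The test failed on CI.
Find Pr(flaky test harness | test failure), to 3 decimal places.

Under noisy-OR, P(test failure | causes) = 1 − (1−0.05)·∏(1−qᵢ) over the active causes.
P(test failure) = 0.05·0.85·0.35 + 0.734·0.85·0.65 + 0.5535·0.15·0.35 + 0.87498·0.15·0.65 = 0.014875 + 0.405535 + 0.029059 + 0.085311 = 0.534780
The flaky test harness-present share is 0.405535 + 0.085311 = 0.490846.
Hence the posterior is 0.490846/0.534780 ≈ 0.918.

Pr(flaky test harness | test failure) ≈ 0.918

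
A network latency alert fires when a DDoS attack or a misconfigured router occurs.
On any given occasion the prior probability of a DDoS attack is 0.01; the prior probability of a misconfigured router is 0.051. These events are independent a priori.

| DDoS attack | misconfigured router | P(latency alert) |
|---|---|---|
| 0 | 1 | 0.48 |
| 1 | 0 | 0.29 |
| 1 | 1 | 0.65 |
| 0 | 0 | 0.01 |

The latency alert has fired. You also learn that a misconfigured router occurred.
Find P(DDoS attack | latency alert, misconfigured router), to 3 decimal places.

P(latency alert | misconfigured router) = 0.48·0.99 + 0.65·0.01 = 0.475200 + 0.006500 = 0.481700
The DDoS attack-present share is 0.65·0.01 = 0.006500.
So P(DDoS attack | latency alert, misconfigured router) = 0.006500/0.481700 ≈ 0.013.

P(DDoS attack | latency alert, misconfigured router) ≈ 0.013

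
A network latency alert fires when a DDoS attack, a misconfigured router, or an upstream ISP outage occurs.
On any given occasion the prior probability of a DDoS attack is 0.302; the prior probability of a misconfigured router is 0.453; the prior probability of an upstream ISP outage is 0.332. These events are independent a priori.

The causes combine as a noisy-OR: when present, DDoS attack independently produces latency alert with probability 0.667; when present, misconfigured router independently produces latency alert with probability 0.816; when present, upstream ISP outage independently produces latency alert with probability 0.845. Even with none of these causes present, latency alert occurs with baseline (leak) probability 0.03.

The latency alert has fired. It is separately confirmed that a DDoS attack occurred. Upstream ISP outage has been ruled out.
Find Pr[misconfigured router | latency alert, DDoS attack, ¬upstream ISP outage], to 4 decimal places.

Pr[misconfigured router | latency alert, DDoS attack, ¬upstream ISP outage] ≈ 0.5350

Under noisy-OR, P(latency alert | causes) = 1 − (1−0.03)·∏(1−qᵢ) over the active causes.
P(latency alert | DDoS attack, ¬upstream ISP outage) = 0.67699*0.547 + 0.940566*0.453 = 0.370314 + 0.426076 = 0.796390
Of this, 0.426076 comes from 0.940566*0.453 (the misconfigured router=true cases).
Hence the posterior is 0.426076/0.796390 ≈ 0.5350.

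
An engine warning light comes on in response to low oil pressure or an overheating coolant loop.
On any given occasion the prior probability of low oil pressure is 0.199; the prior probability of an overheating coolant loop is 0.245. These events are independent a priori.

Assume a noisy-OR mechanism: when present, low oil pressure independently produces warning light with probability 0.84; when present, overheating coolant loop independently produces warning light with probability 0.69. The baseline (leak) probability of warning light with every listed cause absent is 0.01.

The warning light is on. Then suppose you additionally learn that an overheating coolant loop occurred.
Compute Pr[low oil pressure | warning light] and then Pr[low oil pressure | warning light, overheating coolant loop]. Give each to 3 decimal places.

Under noisy-OR, P(warning light | causes) = 1 − (1−0.01)·∏(1−qᵢ) over the active causes.
Sum P(warning light|·) weighted by the priors over the 4 (low oil pressure, overheating coolant loop) configurations:
  P(warning light) = 0.01·0.801·0.755 + 0.6931·0.801·0.245 + 0.8416·0.199·0.755 + 0.950896·0.199·0.245
        = 0.006048 + 0.136017 + 0.126446 + 0.046361 = 0.314872
The terms with low oil pressure present sum to 0.172807, so
  P(low oil pressure | warning light) = 0.172807 / 0.314872 ≈ 0.549

Now condition on the additional information:
P(warning light | overheating coolant loop) = 0.6931·0.801 + 0.950896·0.199 = 0.555173 + 0.189228 = 0.744401
The low oil pressure-present share is 0.950896·0.199 = 0.189228.
Hence the posterior is 0.189228/0.744401 ≈ 0.254.

Pr[low oil pressure | warning light] ≈ 0.549; Pr[low oil pressure | warning light, overheating coolant loop] ≈ 0.254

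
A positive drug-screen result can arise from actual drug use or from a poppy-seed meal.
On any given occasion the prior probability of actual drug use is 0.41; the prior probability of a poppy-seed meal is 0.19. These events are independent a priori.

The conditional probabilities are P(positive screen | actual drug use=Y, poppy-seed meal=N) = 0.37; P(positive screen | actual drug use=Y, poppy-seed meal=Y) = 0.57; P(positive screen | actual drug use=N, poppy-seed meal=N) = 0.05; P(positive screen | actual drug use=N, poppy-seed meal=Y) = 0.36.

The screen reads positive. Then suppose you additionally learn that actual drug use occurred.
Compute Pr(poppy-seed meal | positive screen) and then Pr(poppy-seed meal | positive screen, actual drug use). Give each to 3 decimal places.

P(positive screen) = 0.05*0.59*0.81 + 0.36*0.59*0.19 + 0.37*0.41*0.81 + 0.57*0.41*0.19 = 0.023895 + 0.040356 + 0.122877 + 0.044403 = 0.231531
Of this, 0.084759 comes from 0.040356 + 0.044403 (the poppy-seed meal=true cases).
So P(poppy-seed meal | positive screen) = 0.084759/0.231531 ≈ 0.366.

Now also conditioning on actual drug use=true:
P(positive screen | actual drug use) = 0.37·0.81 + 0.57·0.19 = 0.299700 + 0.108300 = 0.408000
Of this, 0.108300 comes from 0.57·0.19 (the poppy-seed meal=true cases).
Hence the posterior is 0.108300/0.408000 ≈ 0.265.
Conditioning on actual drug use lowers the posterior on poppy-seed meal: the classic explaining-away effect in a common-effect structure.

Pr(poppy-seed meal | positive screen) ≈ 0.366; Pr(poppy-seed meal | positive screen, actual drug use) ≈ 0.265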